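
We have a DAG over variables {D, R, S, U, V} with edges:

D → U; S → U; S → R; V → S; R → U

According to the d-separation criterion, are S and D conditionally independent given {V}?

2 paths connect S and D; each must be blocked for d-separation to hold:
  1. S → U ← D — U:collider[blocks] ⇒ blocked
  2. S → R → U ← D — R:chain[open]; U:collider[blocks] ⇒ blocked
Every path is blocked, so S and D are d-separated given {V}.

Yes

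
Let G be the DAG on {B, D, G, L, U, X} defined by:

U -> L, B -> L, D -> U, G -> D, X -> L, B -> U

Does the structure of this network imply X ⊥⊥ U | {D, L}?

No

We examine all 2 paths between X and U:
Path 1: X → L ← U
  L is a collider and L is conditioned on, which opens it — no node blocks this path, so it is active.
Path 2: X → L ← B → U
  L is a collider and L is conditioned on, which opens it; B is a fork and B is not conditioned on — no node blocks this path, so it is active.
Since the path X → L ← U is active, X and U are not d-separated given {D, L}.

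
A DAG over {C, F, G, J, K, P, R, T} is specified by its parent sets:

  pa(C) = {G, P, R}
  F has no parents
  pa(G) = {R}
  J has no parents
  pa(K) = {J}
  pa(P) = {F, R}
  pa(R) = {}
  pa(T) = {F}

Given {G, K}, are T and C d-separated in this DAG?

No

We examine all 3 paths between T and C:
Path 1: T ← F → P → C
  F is a fork and F is not conditioned on; P is a chain and P is not conditioned on — no node blocks this path, so it is active.
Path 2: T ← F → P ← R → C
  P is a collider here and neither P nor any of its descendants is conditioned on, so the collider stays closed — the path is blocked at P.
Path 3: T ← F → P ← R → G → C
  P is a collider here and neither P nor any of its descendants is conditioned on, so the collider stays closed — the path is blocked at P.
At least one path is unblocked, so d-separation fails.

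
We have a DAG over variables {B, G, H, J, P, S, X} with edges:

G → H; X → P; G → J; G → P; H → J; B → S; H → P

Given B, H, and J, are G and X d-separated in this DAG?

Enumerating the 3 paths from G to X and testing each for blocking by {B, H, J}:
  1. G → J ← H → P ← X — J:collider[open]; H:fork[blocks]; P:collider[blocks] ⇒ blocked
  2. G → H → P ← X — H:chain[blocks]; P:collider[blocks] ⇒ blocked
  3. G → P ← X — P:collider[blocks] ⇒ blocked
Since every path is blocked, d-separation holds.

Yes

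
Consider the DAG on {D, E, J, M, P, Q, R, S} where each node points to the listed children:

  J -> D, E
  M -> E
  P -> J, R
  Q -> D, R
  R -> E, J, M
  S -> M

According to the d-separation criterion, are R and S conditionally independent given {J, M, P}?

Enumerating the 5 paths from R to S and testing each for blocking by {J, M, P}:
Path 1: R → E ← M ← S
  E is a collider here and neither E nor any of its descendants is conditioned on, so the collider stays closed — the path is blocked at E.
Path 2: R → J → E ← M ← S
  J is a chain here and J is conditioned on, so the path is blocked at J.
Path 3: R ← P → J → E ← M ← S
  P is a fork here and P is conditioned on, so the path is blocked at P.
Path 4: R → M ← S
  M is a collider and M is conditioned on, which opens it — no node blocks this path, so it is active.
Path 5: R ← Q → D ← J → E ← M ← S
  D is a collider here and neither D nor any of its descendants is conditioned on, so the collider stays closed — the path is blocked at D.
Because an active path exists, R and S are not d-separated.

No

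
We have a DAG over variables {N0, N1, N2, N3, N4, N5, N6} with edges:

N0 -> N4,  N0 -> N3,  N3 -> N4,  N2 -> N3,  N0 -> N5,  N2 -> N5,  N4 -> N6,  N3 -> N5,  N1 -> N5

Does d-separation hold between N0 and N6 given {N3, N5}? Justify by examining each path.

We examine all 4 paths between N0 and N6:
Path 1: N0 → N3 → N4 → N6
  N3 is a chain here and N3 is conditioned on, so the path is blocked at N3.
Path 2: N0 → N4 → N6
  N4 is a chain and N4 is not conditioned on — no node blocks this path, so it is active.
Path 3: N0 → N5 ← N3 → N4 → N6
  N3 is a fork here and N3 is conditioned on, so the path is blocked at N3.
Path 4: N0 → N5 ← N2 → N3 → N4 → N6
  N3 is a chain here and N3 is conditioned on, so the path is blocked at N3.
Because an active path exists, N0 and N6 are not d-separated.

No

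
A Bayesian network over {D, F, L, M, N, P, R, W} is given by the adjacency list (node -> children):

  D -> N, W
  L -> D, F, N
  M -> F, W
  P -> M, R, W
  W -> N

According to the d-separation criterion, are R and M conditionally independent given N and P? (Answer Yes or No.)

There are 6 undirected paths between R and M; checking each against the conditioning set {N, P}:
  1. R ← P → M — P:fork[blocks] ⇒ blocked
  2. R ← P → W ← M — P:fork[blocks]; W:collider[open] ⇒ blocked
  3. R ← P → W → N ← D ← L → F ← M — P:fork[blocks]; W:chain[open]; N:collider[open]; D:chain[open]; L:fork[open]; F:collider[blocks] ⇒ blocked
  4. R ← P → W → N ← L → F ← M — P:fork[blocks]; W:chain[open]; N:collider[open]; L:fork[open]; F:collider[blocks] ⇒ blocked
  5. R ← P → W ← D → N ← L → F ← M — P:fork[blocks]; W:collider[open]; D:fork[open]; N:collider[open]; L:fork[open]; F:collider[blocks] ⇒ blocked
  6. R ← P → W ← D ← L → F ← M — P:fork[blocks]; W:collider[open]; D:chain[open]; L:fork[open]; F:collider[blocks] ⇒ blocked
Since every path is blocked, d-separation holds.

Yes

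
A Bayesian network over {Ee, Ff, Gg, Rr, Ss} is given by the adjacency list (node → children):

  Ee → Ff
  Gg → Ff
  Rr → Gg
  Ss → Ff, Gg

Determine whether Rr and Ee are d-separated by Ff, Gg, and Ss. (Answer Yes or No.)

Enumerating the 2 paths from Rr to Ee and testing each for blocking by {Ff, Gg, Ss}:
  1. Rr → Gg → Ff ← Ee — Gg:chain[blocks]; Ff:collider[open] ⇒ blocked
  2. Rr → Gg ← Ss → Ff ← Ee — Gg:collider[open]; Ss:fork[blocks]; Ff:collider[open] ⇒ blocked
Every path is blocked, so Rr and Ee are d-separated given {Ff, Gg, Ss}.

Yes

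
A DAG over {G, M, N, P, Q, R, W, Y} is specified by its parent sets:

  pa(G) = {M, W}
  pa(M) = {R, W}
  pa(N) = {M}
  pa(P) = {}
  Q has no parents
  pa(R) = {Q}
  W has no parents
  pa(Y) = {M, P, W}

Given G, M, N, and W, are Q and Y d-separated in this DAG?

Enumerating the 3 paths from Q to Y and testing each for blocking by {G, M, N, W}:
Path 1: Q → R → M → Y
  M is a chain here and M is conditioned on, so the path is blocked at M.
Path 2: Q → R → M → G ← W → Y
  M is a chain here and M is conditioned on, so the path is blocked at M.
Path 3: Q → R → M ← W → Y
  W is a fork here and W is conditioned on, so the path is blocked at W.
Every path is blocked, so Q and Y are d-separated given {G, M, N, W}.

Yes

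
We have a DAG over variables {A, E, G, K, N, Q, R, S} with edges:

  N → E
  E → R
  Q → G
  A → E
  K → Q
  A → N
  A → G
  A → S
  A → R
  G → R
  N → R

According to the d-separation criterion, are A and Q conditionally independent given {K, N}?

We examine all 6 paths between A and Q:
Path 1: A → N → E → R ← G ← Q
  N is a chain here and N is conditioned on, so the path is blocked at N.
Path 2: A → N → R ← G ← Q
  N is a chain here and N is conditioned on, so the path is blocked at N.
Path 3: A → E ← N → R ← G ← Q
  E is a collider here and neither E nor any of its descendants is conditioned on, so the collider stays closed — the path is blocked at E.
Path 4: A → E → R ← G ← Q
  R is a collider here and neither R nor any of its descendants is conditioned on, so the collider stays closed — the path is blocked at R.
Path 5: A → R ← G ← Q
  R is a collider here and neither R nor any of its descendants is conditioned on, so the collider stays closed — the path is blocked at R.
Path 6: A → G ← Q
  G is a collider here and neither G nor any of its descendants is conditioned on, so the collider stays closed — the path is blocked at G.
Since every path is blocked, d-separation holds.

Yes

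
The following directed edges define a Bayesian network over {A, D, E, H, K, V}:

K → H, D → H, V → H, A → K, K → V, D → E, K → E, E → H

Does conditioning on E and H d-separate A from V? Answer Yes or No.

4 paths connect A and V; each must be blocked for d-separation to hold:
Path 1: A → K → E → H ← V
  E is a chain here and E is conditioned on, so the path is blocked at E.
Path 2: A → K → E ← D → H ← V
  K is a chain and K is not conditioned on; E is a collider and E is conditioned on, which opens it; D is a fork and D is not conditioned on; H is a collider and H is conditioned on, which opens it — no node blocks this path, so it is active.
Path 3: A → K → H ← V
  K is a chain and K is not conditioned on; H is a collider and H is conditioned on, which opens it — no node blocks this path, so it is active.
Path 4: A → K → V
  K is a chain and K is not conditioned on — no node blocks this path, so it is active.
Because an active path exists, A and V are not d-separated.

No — A and V are not d-separated given {E, H}.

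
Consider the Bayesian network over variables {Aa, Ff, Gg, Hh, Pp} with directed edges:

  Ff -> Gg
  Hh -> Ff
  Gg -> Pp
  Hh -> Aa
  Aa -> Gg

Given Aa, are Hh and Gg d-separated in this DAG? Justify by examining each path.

No

We examine all 2 paths between Hh and Gg:
  1. Hh → Aa → Gg — Aa:chain[blocks] ⇒ blocked
  2. Hh → Ff → Gg — Ff:chain[open] ⇒ active
At least one path is unblocked, so d-separation fails.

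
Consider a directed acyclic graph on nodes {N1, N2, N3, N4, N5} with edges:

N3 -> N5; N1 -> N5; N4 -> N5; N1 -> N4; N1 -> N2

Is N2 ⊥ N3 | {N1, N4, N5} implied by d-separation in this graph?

Enumerating the 2 paths from N2 to N3 and testing each for blocking by {N1, N4, N5}:
  1. N2 ← N1 → N5 ← N3 — N1:fork[blocks]; N5:collider[open] ⇒ blocked
  2. N2 ← N1 → N4 → N5 ← N3 — N1:fork[blocks]; N4:chain[blocks]; N5:collider[open] ⇒ blocked
All paths are blocked; N2 ⊥ N3 | {N1, N4, N5} holds.

Yes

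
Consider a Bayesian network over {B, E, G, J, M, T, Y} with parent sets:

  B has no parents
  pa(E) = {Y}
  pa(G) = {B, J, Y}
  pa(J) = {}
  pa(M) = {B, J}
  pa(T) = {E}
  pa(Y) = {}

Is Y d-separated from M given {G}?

There are 2 undirected paths between Y and M; checking each against the conditioning set {G}:
Path 1: Y → G ← B → M
  G is a collider and G is conditioned on, which opens it; B is a fork and B is not conditioned on — no node blocks this path, so it is active.
Path 2: Y → G ← J → M
  G is a collider and G is conditioned on, which opens it; J is a fork and J is not conditioned on — no node blocks this path, so it is active.
Because an active path exists, Y and M are not d-separated.

No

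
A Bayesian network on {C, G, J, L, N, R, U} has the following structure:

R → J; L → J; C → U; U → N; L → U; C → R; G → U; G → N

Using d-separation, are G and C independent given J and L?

Enumerating the 4 paths from G to C and testing each for blocking by {J, L}:
Path 1: G → U ← L → J ← R ← C
  U is a collider here and neither U nor any of its descendants is conditioned on, so the collider stays closed — the path is blocked at U.
Path 2: G → U ← C
  U is a collider here and neither U nor any of its descendants is conditioned on, so the collider stays closed — the path is blocked at U.
Path 3: G → N ← U ← L → J ← R ← C
  N is a collider here and neither N nor any of its descendants is conditioned on, so the collider stays closed — the path is blocked at N.
Path 4: G → N ← U ← C
  N is a collider here and neither N nor any of its descendants is conditioned on, so the collider stays closed — the path is blocked at N.
Every path is blocked, so G and C are d-separated given {J, L}.

Yes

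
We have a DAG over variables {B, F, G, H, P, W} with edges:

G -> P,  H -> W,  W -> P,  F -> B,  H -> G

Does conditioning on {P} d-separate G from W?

No — G and W are not d-separated given {P}.

Enumerating the 2 paths from G to W and testing each for blocking by {P}:
Path 1: G ← H → W
  H is a fork and H is not conditioned on — no node blocks this path, so it is active.
Path 2: G → P ← W
  P is a collider and P is conditioned on, which opens it — no node blocks this path, so it is active.
Since the path G ← H → W is active, G and W are not d-separated given {P}.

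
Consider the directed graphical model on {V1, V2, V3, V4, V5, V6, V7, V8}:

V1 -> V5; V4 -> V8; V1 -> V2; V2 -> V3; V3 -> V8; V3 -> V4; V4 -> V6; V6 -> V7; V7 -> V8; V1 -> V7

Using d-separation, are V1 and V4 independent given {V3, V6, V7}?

There are 6 undirected paths between V1 and V4; checking each against the conditioning set {V3, V6, V7}:
  1. V1 → V7 → V8 ← V3 → V4 — V7:chain[blocks]; V8:collider[blocks]; V3:fork[blocks] ⇒ blocked
  2. V1 → V7 → V8 ← V4 — V7:chain[blocks]; V8:collider[blocks] ⇒ blocked
  3. V1 → V7 ← V6 ← V4 — V7:collider[open]; V6:chain[blocks] ⇒ blocked
  4. V1 → V2 → V3 → V8 ← V7 ← V6 ← V4 — V2:chain[open]; V3:chain[blocks]; V8:collider[blocks]; V7:chain[blocks]; V6:chain[blocks] ⇒ blocked
  5. V1 → V2 → V3 → V8 ← V4 — V2:chain[open]; V3:chain[blocks]; V8:collider[blocks] ⇒ blocked
  6. V1 → V2 → V3 → V4 — V2:chain[open]; V3:chain[blocks] ⇒ blocked
Since every path is blocked, d-separation holds.

Yes — V1 and V4 are d-separated given {V3, V6, V7}.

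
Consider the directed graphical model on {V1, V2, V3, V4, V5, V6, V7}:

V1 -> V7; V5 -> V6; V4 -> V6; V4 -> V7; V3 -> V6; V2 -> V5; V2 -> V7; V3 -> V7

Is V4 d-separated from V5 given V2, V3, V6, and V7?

We examine all 4 paths between V4 and V5:
  1. V4 → V7 ← V3 → V6 ← V5 — V7:collider[open]; V3:fork[blocks]; V6:collider[open] ⇒ blocked
  2. V4 → V7 ← V2 → V5 — V7:collider[open]; V2:fork[blocks] ⇒ blocked
  3. V4 → V6 ← V3 → V7 ← V2 → V5 — V6:collider[open]; V3:fork[blocks]; V7:collider[open]; V2:fork[blocks] ⇒ blocked
  4. V4 → V6 ← V5 — V6:collider[open] ⇒ active
Because an active path exists, V4 and V5 are not d-separated.

No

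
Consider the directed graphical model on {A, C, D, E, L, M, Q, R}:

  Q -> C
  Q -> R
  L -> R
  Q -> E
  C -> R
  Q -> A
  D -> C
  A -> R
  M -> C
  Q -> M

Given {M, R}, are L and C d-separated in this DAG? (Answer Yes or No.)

There are 5 undirected paths between L and C; checking each against the conditioning set {M, R}:
  1. L → R ← A ← Q → M → C — R:collider[open]; A:chain[open]; Q:fork[open]; M:chain[blocks] ⇒ blocked
  2. L → R ← A ← Q → C — R:collider[open]; A:chain[open]; Q:fork[open] ⇒ active
  3. L → R ← Q → M → C — R:collider[open]; Q:fork[open]; M:chain[blocks] ⇒ blocked
  4. L → R ← Q → C — R:collider[open]; Q:fork[open] ⇒ active
  5. L → R ← C — R:collider[open] ⇒ active
Because an active path exists, L and C are not d-separated.

No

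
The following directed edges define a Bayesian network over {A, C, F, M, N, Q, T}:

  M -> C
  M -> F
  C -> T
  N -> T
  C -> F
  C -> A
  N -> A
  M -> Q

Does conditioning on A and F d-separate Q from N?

There are 4 undirected paths between Q and N; checking each against the conditioning set {A, F}:
Path 1: Q ← M → C → T ← N
  T is a collider here and neither T nor any of its descendants is conditioned on, so the collider stays closed — the path is blocked at T.
Path 2: Q ← M → C → A ← N
  M is a fork and M is not conditioned on; C is a chain and C is not conditioned on; A is a collider and A is conditioned on, which opens it — no node blocks this path, so it is active.
Path 3: Q ← M → F ← C → T ← N
  T is a collider here and neither T nor any of its descendants is conditioned on, so the collider stays closed — the path is blocked at T.
Path 4: Q ← M → F ← C → A ← N
  M is a fork and M is not conditioned on; F is a collider and F is conditioned on, which opens it; C is a fork and C is not conditioned on; A is a collider and A is conditioned on, which opens it — no node blocks this path, so it is active.
Since the path Q ← M → C → A ← N is active, Q and N are not d-separated given {A, F}.

No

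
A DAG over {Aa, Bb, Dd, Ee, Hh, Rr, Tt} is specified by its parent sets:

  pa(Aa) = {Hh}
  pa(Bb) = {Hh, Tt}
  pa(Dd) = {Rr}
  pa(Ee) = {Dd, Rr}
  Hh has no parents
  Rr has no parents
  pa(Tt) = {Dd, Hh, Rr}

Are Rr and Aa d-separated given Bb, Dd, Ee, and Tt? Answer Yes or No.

We examine all 6 paths between Rr and Aa:
  1. Rr → Dd → Tt → Bb ← Hh → Aa — Dd:chain[blocks]; Tt:chain[blocks]; Bb:collider[open]; Hh:fork[open] ⇒ blocked
  2. Rr → Dd → Tt ← Hh → Aa — Dd:chain[blocks]; Tt:collider[open]; Hh:fork[open] ⇒ blocked
  3. Rr → Ee ← Dd → Tt → Bb ← Hh → Aa — Ee:collider[open]; Dd:fork[blocks]; Tt:chain[blocks]; Bb:collider[open]; Hh:fork[open] ⇒ blocked
  4. Rr → Ee ← Dd → Tt ← Hh → Aa — Ee:collider[open]; Dd:fork[blocks]; Tt:collider[open]; Hh:fork[open] ⇒ blocked
  5. Rr → Tt → Bb ← Hh → Aa — Tt:chain[blocks]; Bb:collider[open]; Hh:fork[open] ⇒ blocked
  6. Rr → Tt ← Hh → Aa — Tt:collider[open]; Hh:fork[open] ⇒ active
At least one path is unblocked, so d-separation fails.

No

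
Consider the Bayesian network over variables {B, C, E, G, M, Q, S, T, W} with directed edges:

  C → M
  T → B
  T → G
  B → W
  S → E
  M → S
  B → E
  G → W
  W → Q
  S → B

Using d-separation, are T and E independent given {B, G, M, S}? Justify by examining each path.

4 paths connect T and E; each must be blocked for d-separation to hold:
Path 1: T → B ← S → E
  S is a fork here and S is conditioned on, so the path is blocked at S.
Path 2: T → B → E
  B is a chain here and B is conditioned on, so the path is blocked at B.
Path 3: T → G → W ← B ← S → E
  G is a chain here and G is conditioned on, so the path is blocked at G.
Path 4: T → G → W ← B → E
  G is a chain here and G is conditioned on, so the path is blocked at G.
All paths are blocked; T ⊥ E | {B, G, M, S} holds.

Yes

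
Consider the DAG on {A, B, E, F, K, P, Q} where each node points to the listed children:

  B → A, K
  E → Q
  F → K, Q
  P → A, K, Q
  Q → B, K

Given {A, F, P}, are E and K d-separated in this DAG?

No — E and K are not d-separated given {A, F, P}.

There are 6 undirected paths between E and K; checking each against the conditioning set {A, F, P}:
  1. E → Q → B → A ← P → K — Q:chain[open]; B:chain[open]; A:collider[open]; P:fork[blocks] ⇒ blocked
  2. E → Q → B → K — Q:chain[open]; B:chain[open] ⇒ active
  3. E → Q → K — Q:chain[open] ⇒ active
  4. E → Q ← P → A ← B → K — Q:collider[open]; P:fork[blocks]; A:collider[open]; B:fork[open] ⇒ blocked
  5. E → Q ← P → K — Q:collider[open]; P:fork[blocks] ⇒ blocked
  6. E → Q ← F → K — Q:collider[open]; F:fork[blocks] ⇒ blocked
At least one path is unblocked, so d-separation fails.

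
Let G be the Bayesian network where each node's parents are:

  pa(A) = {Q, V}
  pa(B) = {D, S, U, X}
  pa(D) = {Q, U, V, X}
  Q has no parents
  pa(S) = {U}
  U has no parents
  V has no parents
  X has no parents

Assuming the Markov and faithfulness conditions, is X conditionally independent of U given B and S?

No

6 paths connect X and U; each must be blocked for d-separation to hold:
Path 1: X → B ← S ← U
  S is a chain here and S is conditioned on, so the path is blocked at S.
Path 2: X → B ← D ← U
  B is a collider and B is conditioned on, which opens it; D is a chain and D is not conditioned on — no node blocks this path, so it is active.
Path 3: X → B ← U
  B is a collider and B is conditioned on, which opens it — no node blocks this path, so it is active.
Path 4: X → D → B ← S ← U
  S is a chain here and S is conditioned on, so the path is blocked at S.
Path 5: X → D → B ← U
  D is a chain and D is not conditioned on; B is a collider and B is conditioned on, which opens it — no node blocks this path, so it is active.
Path 6: X → D ← U
  D is a collider and its descendant B is conditioned on, which opens it — no node blocks this path, so it is active.
Because an active path exists, X and U are not d-separated.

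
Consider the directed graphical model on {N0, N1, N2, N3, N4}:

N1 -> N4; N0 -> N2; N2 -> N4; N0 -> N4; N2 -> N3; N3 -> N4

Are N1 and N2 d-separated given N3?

We examine all 3 paths between N1 and N2:
Path 1: N1 → N4 ← N2
  N4 is a collider here and neither N4 nor any of its descendants is conditioned on, so the collider stays closed — the path is blocked at N4.
Path 2: N1 → N4 ← N0 → N2
  N4 is a collider here and neither N4 nor any of its descendants is conditioned on, so the collider stays closed — the path is blocked at N4.
Path 3: N1 → N4 ← N3 ← N2
  N4 is a collider here and neither N4 nor any of its descendants is conditioned on, so the collider stays closed — the path is blocked at N4.
All paths are blocked; N1 ⊥ N2 | {N3} holds.

Yes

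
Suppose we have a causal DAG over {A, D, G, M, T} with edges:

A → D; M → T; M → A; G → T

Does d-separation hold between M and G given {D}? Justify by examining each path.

Yes — M and G are d-separated given {D}.

The only undirected path from M to G is:
Path 1: M → T ← G
  T is a collider here and neither T nor any of its descendants is conditioned on, so the collider stays closed — the path is blocked at T.
Since every path is blocked, d-separation holds.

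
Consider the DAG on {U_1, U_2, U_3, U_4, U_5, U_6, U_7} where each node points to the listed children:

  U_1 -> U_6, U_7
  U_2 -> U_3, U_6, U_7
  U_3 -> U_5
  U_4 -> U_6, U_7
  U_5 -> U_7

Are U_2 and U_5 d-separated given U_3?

Yes

There are 4 undirected paths between U_2 and U_5; checking each against the conditioning set {U_3}:
  1. U_2 → U_6 ← U_1 → U_7 ← U_5 — U_6:collider[blocks]; U_1:fork[open]; U_7:collider[blocks] ⇒ blocked
  2. U_2 → U_6 ← U_4 → U_7 ← U_5 — U_6:collider[blocks]; U_4:fork[open]; U_7:collider[blocks] ⇒ blocked
  3. U_2 → U_3 → U_5 — U_3:chain[blocks] ⇒ blocked
  4. U_2 → U_7 ← U_5 — U_7:collider[blocks] ⇒ blocked
All paths are blocked; U_2 ⊥ U_5 | {U_3} holds.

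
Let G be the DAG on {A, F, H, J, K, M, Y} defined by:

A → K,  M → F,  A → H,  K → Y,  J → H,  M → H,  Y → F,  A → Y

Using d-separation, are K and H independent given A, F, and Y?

Yes

4 paths connect K and H; each must be blocked for d-separation to hold:
  1. K ← A → Y → F ← M → H — A:fork[blocks]; Y:chain[blocks]; F:collider[open]; M:fork[open] ⇒ blocked
  2. K ← A → H — A:fork[blocks] ⇒ blocked
  3. K → Y ← A → H — Y:collider[open]; A:fork[blocks] ⇒ blocked
  4. K → Y → F ← M → H — Y:chain[blocks]; F:collider[open]; M:fork[open] ⇒ blocked
All paths are blocked; K ⊥ H | {A, F, Y} holds.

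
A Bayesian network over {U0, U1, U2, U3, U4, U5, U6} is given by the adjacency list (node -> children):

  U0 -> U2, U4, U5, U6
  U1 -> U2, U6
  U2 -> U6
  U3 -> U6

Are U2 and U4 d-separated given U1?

There are 3 undirected paths between U2 and U4; checking each against the conditioning set {U1}:
Path 1: U2 ← U0 → U4
  U0 is a fork and U0 is not conditioned on — no node blocks this path, so it is active.
Path 2: U2 → U6 ← U0 → U4
  U6 is a collider here and neither U6 nor any of its descendants is conditioned on, so the collider stays closed — the path is blocked at U6.
Path 3: U2 ← U1 → U6 ← U0 → U4
  U1 is a fork here and U1 is conditioned on, so the path is blocked at U1.
Since the path U2 ← U0 → U4 is active, U2 and U4 are not d-separated given {U1}.

No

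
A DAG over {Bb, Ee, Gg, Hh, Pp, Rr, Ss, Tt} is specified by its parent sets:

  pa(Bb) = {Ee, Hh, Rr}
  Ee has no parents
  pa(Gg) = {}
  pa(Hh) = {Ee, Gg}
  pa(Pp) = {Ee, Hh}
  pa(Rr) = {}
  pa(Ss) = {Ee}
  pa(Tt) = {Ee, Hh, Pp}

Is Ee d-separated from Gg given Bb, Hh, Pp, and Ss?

No — Ee and Gg are not d-separated given {Bb, Hh, Pp, Ss}.

There are 6 undirected paths between Ee and Gg; checking each against the conditioning set {Bb, Hh, Pp, Ss}:
Path 1: Ee → Bb ← Hh ← Gg
  Hh is a chain here and Hh is conditioned on, so the path is blocked at Hh.
Path 2: Ee → Pp ← Hh ← Gg
  Hh is a chain here and Hh is conditioned on, so the path is blocked at Hh.
Path 3: Ee → Pp → Tt ← Hh ← Gg
  Pp is a chain here and Pp is conditioned on, so the path is blocked at Pp.
Path 4: Ee → Hh ← Gg
  Hh is a collider and Hh is conditioned on, which opens it — no node blocks this path, so it is active.
Path 5: Ee → Tt ← Pp ← Hh ← Gg
  Tt is a collider here and neither Tt nor any of its descendants is conditioned on, so the collider stays closed — the path is blocked at Tt.
Path 6: Ee → Tt ← Hh ← Gg
  Tt is a collider here and neither Tt nor any of its descendants is conditioned on, so the collider stays closed — the path is blocked at Tt.
At least one path is unblocked, so d-separation fails.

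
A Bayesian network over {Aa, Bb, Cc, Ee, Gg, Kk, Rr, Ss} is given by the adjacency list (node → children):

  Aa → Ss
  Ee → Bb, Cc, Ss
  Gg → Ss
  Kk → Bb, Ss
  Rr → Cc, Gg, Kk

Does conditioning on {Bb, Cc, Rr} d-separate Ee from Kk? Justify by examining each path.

No

5 paths connect Ee and Kk; each must be blocked for d-separation to hold:
  1. Ee → Cc ← Rr → Kk — Cc:collider[open]; Rr:fork[blocks] ⇒ blocked
  2. Ee → Cc ← Rr → Gg → Ss ← Kk — Cc:collider[open]; Rr:fork[blocks]; Gg:chain[open]; Ss:collider[blocks] ⇒ blocked
  3. Ee → Bb ← Kk — Bb:collider[open] ⇒ active
  4. Ee → Ss ← Kk — Ss:collider[blocks] ⇒ blocked
  5. Ee → Ss ← Gg ← Rr → Kk — Ss:collider[blocks]; Gg:chain[open]; Rr:fork[blocks] ⇒ blocked
Because an active path exists, Ee and Kk are not d-separated.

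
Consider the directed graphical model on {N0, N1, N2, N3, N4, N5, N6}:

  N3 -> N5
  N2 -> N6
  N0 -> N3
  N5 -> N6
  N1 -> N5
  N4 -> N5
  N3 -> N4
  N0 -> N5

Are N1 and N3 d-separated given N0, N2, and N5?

We examine all 3 paths between N1 and N3:
  1. N1 → N5 ← N3 — N5:collider[open] ⇒ active
  2. N1 → N5 ← N0 → N3 — N5:collider[open]; N0:fork[blocks] ⇒ blocked
  3. N1 → N5 ← N4 ← N3 — N5:collider[open]; N4:chain[open] ⇒ active
Because an active path exists, N1 and N3 are not d-separated.

No — N1 and N3 are not d-separated given {N0, N2, N5}.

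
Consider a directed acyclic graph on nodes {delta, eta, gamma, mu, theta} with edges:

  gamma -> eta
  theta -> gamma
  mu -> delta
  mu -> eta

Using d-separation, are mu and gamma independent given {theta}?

Only one path connects mu and gamma:
Path 1: mu → eta ← gamma
  eta is a collider here and neither eta nor any of its descendants is conditioned on, so the collider stays closed — the path is blocked at eta.
Since every path is blocked, d-separation holds.

Yes — mu and gamma are d-separated given {theta}.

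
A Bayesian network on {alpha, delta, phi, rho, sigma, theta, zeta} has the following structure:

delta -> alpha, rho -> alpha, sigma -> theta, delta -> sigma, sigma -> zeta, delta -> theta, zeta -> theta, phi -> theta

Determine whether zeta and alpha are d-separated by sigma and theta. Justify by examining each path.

No

4 paths connect zeta and alpha; each must be blocked for d-separation to hold:
Path 1: zeta → theta ← delta → alpha
  theta is a collider and theta is conditioned on, which opens it; delta is a fork and delta is not conditioned on — no node blocks this path, so it is active.
Path 2: zeta → theta ← sigma ← delta → alpha
  sigma is a chain here and sigma is conditioned on, so the path is blocked at sigma.
Path 3: zeta ← sigma ← delta → alpha
  sigma is a chain here and sigma is conditioned on, so the path is blocked at sigma.
Path 4: zeta ← sigma → theta ← delta → alpha
  sigma is a fork here and sigma is conditioned on, so the path is blocked at sigma.
Because an active path exists, zeta and alpha are not d-separated.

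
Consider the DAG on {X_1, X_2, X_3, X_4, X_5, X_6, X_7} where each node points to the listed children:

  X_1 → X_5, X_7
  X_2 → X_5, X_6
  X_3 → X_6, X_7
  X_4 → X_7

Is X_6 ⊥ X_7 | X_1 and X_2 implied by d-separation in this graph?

Enumerating the 2 paths from X_6 to X_7 and testing each for blocking by {X_1, X_2}:
Path 1: X_6 ← X_2 → X_5 ← X_1 → X_7
  X_2 is a fork here and X_2 is conditioned on, so the path is blocked at X_2.
Path 2: X_6 ← X_3 → X_7
  X_3 is a fork and X_3 is not conditioned on — no node blocks this path, so it is active.
Since the path X_6 ← X_3 → X_7 is active, X_6 and X_7 are not d-separated given {X_1, X_2}.

No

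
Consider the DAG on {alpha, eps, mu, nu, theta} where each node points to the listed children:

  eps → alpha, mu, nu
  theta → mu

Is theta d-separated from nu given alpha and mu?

No

Only one path connects theta and nu:
Path 1: theta → mu ← eps → nu
  mu is a collider and mu is conditioned on, which opens it; eps is a fork and eps is not conditioned on — no node blocks this path, so it is active.
At least one path is unblocked, so d-separation fails.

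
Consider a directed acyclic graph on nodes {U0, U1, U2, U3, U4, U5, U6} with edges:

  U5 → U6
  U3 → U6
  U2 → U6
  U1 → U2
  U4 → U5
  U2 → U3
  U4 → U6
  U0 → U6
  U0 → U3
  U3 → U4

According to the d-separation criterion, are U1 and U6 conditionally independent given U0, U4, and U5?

No — U1 and U6 are not d-separated given {U0, U4, U5}.

5 paths connect U1 and U6; each must be blocked for d-separation to hold:
Path 1: U1 → U2 → U6
  U2 is a chain and U2 is not conditioned on — no node blocks this path, so it is active.
Path 2: U1 → U2 → U3 → U6
  U2 is a chain and U2 is not conditioned on; U3 is a chain and U3 is not conditioned on — no node blocks this path, so it is active.
Path 3: U1 → U2 → U3 ← U0 → U6
  U0 is a fork here and U0 is conditioned on, so the path is blocked at U0.
Path 4: U1 → U2 → U3 → U4 → U6
  U4 is a chain here and U4 is conditioned on, so the path is blocked at U4.
Path 5: U1 → U2 → U3 → U4 → U5 → U6
  U4 is a chain here and U4 is conditioned on, so the path is blocked at U4.
Because an active path exists, U1 and U6 are not d-separated.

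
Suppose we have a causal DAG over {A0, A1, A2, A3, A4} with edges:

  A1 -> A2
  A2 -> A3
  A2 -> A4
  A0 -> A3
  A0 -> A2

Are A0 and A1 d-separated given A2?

No — A0 and A1 are not d-separated given {A2}.

There are 2 undirected paths between A0 and A1; checking each against the conditioning set {A2}:
Path 1: A0 → A2 ← A1
  A2 is a collider and A2 is conditioned on, which opens it — no node blocks this path, so it is active.
Path 2: A0 → A3 ← A2 ← A1
  A3 is a collider here and neither A3 nor any of its descendants is conditioned on, so the collider stays closed — the path is blocked at A3.
At least one path is unblocked, so d-separation fails.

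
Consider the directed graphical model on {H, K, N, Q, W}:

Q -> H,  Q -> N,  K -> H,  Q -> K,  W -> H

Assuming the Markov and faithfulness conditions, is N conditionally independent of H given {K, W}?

No — N and H are not d-separated given {K, W}.

Enumerating the 2 paths from N to H and testing each for blocking by {K, W}:
Path 1: N ← Q → K → H
  K is a chain here and K is conditioned on, so the path is blocked at K.
Path 2: N ← Q → H
  Q is a fork and Q is not conditioned on — no node blocks this path, so it is active.
At least one path is unblocked, so d-separation fails.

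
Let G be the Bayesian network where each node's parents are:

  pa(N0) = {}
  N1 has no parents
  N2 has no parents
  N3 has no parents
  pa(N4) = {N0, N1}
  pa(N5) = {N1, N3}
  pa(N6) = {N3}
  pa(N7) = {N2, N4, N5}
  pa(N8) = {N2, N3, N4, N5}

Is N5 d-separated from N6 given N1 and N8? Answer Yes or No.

No

There are 6 undirected paths between N5 and N6; checking each against the conditioning set {N1, N8}:
  1. N5 → N8 ← N3 → N6 — N8:collider[open]; N3:fork[open] ⇒ active
  2. N5 → N7 ← N2 → N8 ← N3 → N6 — N7:collider[blocks]; N2:fork[open]; N8:collider[open]; N3:fork[open] ⇒ blocked
  3. N5 → N7 ← N4 → N8 ← N3 → N6 — N7:collider[blocks]; N4:fork[open]; N8:collider[open]; N3:fork[open] ⇒ blocked
  4. N5 ← N1 → N4 → N8 ← N3 → N6 — N1:fork[blocks]; N4:chain[open]; N8:collider[open]; N3:fork[open] ⇒ blocked
  5. N5 ← N1 → N4 → N7 ← N2 → N8 ← N3 → N6 — N1:fork[blocks]; N4:chain[open]; N7:collider[blocks]; N2:fork[open]; N8:collider[open]; N3:fork[open] ⇒ blocked
  6. N5 ← N3 → N6 — N3:fork[open] ⇒ active
At least one path is unblocked, so d-separation fails.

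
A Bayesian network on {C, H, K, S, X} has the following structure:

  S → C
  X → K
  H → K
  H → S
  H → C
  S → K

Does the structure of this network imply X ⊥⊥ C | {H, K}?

No

Enumerating the 4 paths from X to C and testing each for blocking by {H, K}:
Path 1: X → K ← S ← H → C
  H is a fork here and H is conditioned on, so the path is blocked at H.
Path 2: X → K ← S → C
  K is a collider and K is conditioned on, which opens it; S is a fork and S is not conditioned on — no node blocks this path, so it is active.
Path 3: X → K ← H → S → C
  H is a fork here and H is conditioned on, so the path is blocked at H.
Path 4: X → K ← H → C
  H is a fork here and H is conditioned on, so the path is blocked at H.
Since the path X → K ← S → C is active, X and C are not d-separated given {H, K}.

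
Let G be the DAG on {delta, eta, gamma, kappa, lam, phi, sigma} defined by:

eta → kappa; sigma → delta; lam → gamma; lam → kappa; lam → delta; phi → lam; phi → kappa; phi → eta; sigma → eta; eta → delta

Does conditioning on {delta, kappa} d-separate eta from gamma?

No

We examine all 6 paths between eta and gamma:
  1. eta → kappa ← phi → lam → gamma — kappa:collider[open]; phi:fork[open]; lam:chain[open] ⇒ active
  2. eta → kappa ← lam → gamma — kappa:collider[open]; lam:fork[open] ⇒ active
  3. eta ← sigma → delta ← lam → gamma — sigma:fork[open]; delta:collider[open]; lam:fork[open] ⇒ active
  4. eta → delta ← lam → gamma — delta:collider[open]; lam:fork[open] ⇒ active
  5. eta ← phi → kappa ← lam → gamma — phi:fork[open]; kappa:collider[open]; lam:fork[open] ⇒ active
  6. eta ← phi → lam → gamma — phi:fork[open]; lam:chain[open] ⇒ active
Because an active path exists, eta and gamma are not d-separated.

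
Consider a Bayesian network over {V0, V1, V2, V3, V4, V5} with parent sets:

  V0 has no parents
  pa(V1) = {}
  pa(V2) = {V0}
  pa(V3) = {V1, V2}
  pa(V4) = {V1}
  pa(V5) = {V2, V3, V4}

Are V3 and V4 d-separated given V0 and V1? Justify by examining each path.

Enumerating the 3 paths from V3 to V4 and testing each for blocking by {V0, V1}:
  1. V3 ← V2 → V5 ← V4 — V2:fork[open]; V5:collider[blocks] ⇒ blocked
  2. V3 ← V1 → V4 — V1:fork[blocks] ⇒ blocked
  3. V3 → V5 ← V4 — V5:collider[blocks] ⇒ blocked
Since every path is blocked, d-separation holds.

Yes — V3 and V4 are d-separated given {V0, V1}.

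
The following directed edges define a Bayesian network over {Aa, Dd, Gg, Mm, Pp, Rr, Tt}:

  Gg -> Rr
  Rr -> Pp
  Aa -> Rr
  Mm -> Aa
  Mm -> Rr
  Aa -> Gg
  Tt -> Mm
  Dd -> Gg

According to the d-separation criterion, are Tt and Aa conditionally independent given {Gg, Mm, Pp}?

3 paths connect Tt and Aa; each must be blocked for d-separation to hold:
Path 1: Tt → Mm → Aa
  Mm is a chain here and Mm is conditioned on, so the path is blocked at Mm.
Path 2: Tt → Mm → Rr ← Aa
  Mm is a chain here and Mm is conditioned on, so the path is blocked at Mm.
Path 3: Tt → Mm → Rr ← Gg ← Aa
  Mm is a chain here and Mm is conditioned on, so the path is blocked at Mm.
Since every path is blocked, d-separation holds.

Yes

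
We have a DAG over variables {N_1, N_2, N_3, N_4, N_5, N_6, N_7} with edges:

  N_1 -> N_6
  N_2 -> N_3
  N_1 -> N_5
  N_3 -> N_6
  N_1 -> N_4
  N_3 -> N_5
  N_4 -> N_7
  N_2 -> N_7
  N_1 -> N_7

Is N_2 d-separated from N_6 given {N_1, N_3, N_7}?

Enumerating the 6 paths from N_2 to N_6 and testing each for blocking by {N_1, N_3, N_7}:
Path 1: N_2 → N_7 ← N_4 ← N_1 → N_6
  N_1 is a fork here and N_1 is conditioned on, so the path is blocked at N_1.
Path 2: N_2 → N_7 ← N_4 ← N_1 → N_5 ← N_3 → N_6
  N_1 is a fork here and N_1 is conditioned on, so the path is blocked at N_1.
Path 3: N_2 → N_7 ← N_1 → N_6
  N_1 is a fork here and N_1 is conditioned on, so the path is blocked at N_1.
Path 4: N_2 → N_7 ← N_1 → N_5 ← N_3 → N_6
  N_1 is a fork here and N_1 is conditioned on, so the path is blocked at N_1.
Path 5: N_2 → N_3 → N_6
  N_3 is a chain here and N_3 is conditioned on, so the path is blocked at N_3.
Path 6: N_2 → N_3 → N_5 ← N_1 → N_6
  N_3 is a chain here and N_3 is conditioned on, so the path is blocked at N_3.
Every path is blocked, so N_2 and N_6 are d-separated given {N_1, N_3, N_7}.

Yes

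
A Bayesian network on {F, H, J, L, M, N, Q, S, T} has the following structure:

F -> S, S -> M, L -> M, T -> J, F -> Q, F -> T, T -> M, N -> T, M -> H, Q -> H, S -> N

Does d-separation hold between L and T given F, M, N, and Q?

No

There are 5 undirected paths between L and T; checking each against the conditioning set {F, M, N, Q}:
Path 1: L → M ← S → N → T
  N is a chain here and N is conditioned on, so the path is blocked at N.
Path 2: L → M ← S ← F → T
  F is a fork here and F is conditioned on, so the path is blocked at F.
Path 3: L → M ← T
  M is a collider and M is conditioned on, which opens it — no node blocks this path, so it is active.
Path 4: L → M → H ← Q ← F → S → N → T
  M is a chain here and M is conditioned on, so the path is blocked at M.
Path 5: L → M → H ← Q ← F → T
  M is a chain here and M is conditioned on, so the path is blocked at M.
Since the path L → M ← T is active, L and T are not d-separated given {F, M, N, Q}.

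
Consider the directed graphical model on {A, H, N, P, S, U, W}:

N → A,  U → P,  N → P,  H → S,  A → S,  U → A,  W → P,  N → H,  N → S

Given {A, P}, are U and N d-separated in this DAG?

No — U and N are not d-separated given {A, P}.

Enumerating the 4 paths from U to N and testing each for blocking by {A, P}:
Path 1: U → A ← N
  A is a collider and A is conditioned on, which opens it — no node blocks this path, so it is active.
Path 2: U → A → S ← N
  A is a chain here and A is conditioned on, so the path is blocked at A.
Path 3: U → A → S ← H ← N
  A is a chain here and A is conditioned on, so the path is blocked at A.
Path 4: U → P ← N
  P is a collider and P is conditioned on, which opens it — no node blocks this path, so it is active.
Because an active path exists, U and N are not d-separated.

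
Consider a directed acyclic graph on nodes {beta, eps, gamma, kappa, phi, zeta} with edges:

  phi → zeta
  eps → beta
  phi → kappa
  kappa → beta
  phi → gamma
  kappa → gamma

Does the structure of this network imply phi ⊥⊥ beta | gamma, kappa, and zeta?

There are 2 undirected paths between phi and beta; checking each against the conditioning set {gamma, kappa, zeta}:
Path 1: phi → kappa → beta
  kappa is a chain here and kappa is conditioned on, so the path is blocked at kappa.
Path 2: phi → gamma ← kappa → beta
  kappa is a fork here and kappa is conditioned on, so the path is blocked at kappa.
All paths are blocked; phi ⊥ beta | {gamma, kappa, zeta} holds.

Yes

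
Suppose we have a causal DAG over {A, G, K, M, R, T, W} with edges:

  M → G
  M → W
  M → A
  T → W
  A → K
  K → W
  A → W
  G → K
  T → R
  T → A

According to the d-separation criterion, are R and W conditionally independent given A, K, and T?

Yes — R and W are d-separated given {A, K, T}.

There are 6 undirected paths between R and W; checking each against the conditioning set {A, K, T}:
  1. R ← T → W — T:fork[blocks] ⇒ blocked
  2. R ← T → A → W — T:fork[blocks]; A:chain[blocks] ⇒ blocked
  3. R ← T → A → K → W — T:fork[blocks]; A:chain[blocks]; K:chain[blocks] ⇒ blocked
  4. R ← T → A → K ← G ← M → W — T:fork[blocks]; A:chain[blocks]; K:collider[open]; G:chain[open]; M:fork[open] ⇒ blocked
  5. R ← T → A ← M → W — T:fork[blocks]; A:collider[open]; M:fork[open] ⇒ blocked
  6. R ← T → A ← M → G → K → W — T:fork[blocks]; A:collider[open]; M:fork[open]; G:chain[open]; K:chain[blocks] ⇒ blocked
Since every path is blocked, d-separation holds.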